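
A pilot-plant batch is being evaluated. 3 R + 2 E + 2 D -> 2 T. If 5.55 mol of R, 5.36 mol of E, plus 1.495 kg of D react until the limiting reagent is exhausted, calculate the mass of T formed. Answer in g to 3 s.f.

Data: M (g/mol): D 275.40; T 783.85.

2900 g

n(R) = 5.550 mol
n(E) = 5.360 mol
n(D) = 1.495×1000 / 275.40 = 5.428 mol
n/ν → R: 1.850, E: 2.680, D: 2.714; R is limiting.
n(T) = (2/3) × 5.550 = 3.700 mol
mass = 3.700 × 783.85 = 2900 g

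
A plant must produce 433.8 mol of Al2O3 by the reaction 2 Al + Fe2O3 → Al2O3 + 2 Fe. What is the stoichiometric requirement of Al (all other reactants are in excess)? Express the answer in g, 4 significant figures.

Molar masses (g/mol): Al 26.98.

23410 g

n(Al2O3) = 433.8 mol
n(Al) = (2/1) × 433.8 = 867.6 mol
mass = 867.6 × 26.98 = 23410 g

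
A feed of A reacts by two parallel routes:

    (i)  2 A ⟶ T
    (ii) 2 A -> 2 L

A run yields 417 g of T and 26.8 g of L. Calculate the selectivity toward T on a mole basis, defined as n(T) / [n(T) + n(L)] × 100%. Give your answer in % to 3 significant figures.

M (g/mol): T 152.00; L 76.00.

88.6 %

n(T) = 417 / 152.00 = 2.743 mol
n(L) = 26.8 / 76.00 = 0.3526 mol
selectivity = 2.743/(2.743+0.3526) × 100 = 88.61 %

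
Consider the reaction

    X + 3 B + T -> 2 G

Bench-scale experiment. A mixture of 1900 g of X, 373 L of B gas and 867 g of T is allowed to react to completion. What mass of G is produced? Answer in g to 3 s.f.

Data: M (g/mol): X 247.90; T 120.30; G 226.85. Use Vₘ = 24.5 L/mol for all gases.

2300 g

n(X) = 1900 / 247.90 = 7.664 mol
n(B) = 373.0 / 24.5 = 15.22 mol
n(T) = 867.0 / 120.30 = 7.207 mol
n/ν for X = 7.664/1 = 7.664
n/ν for B = 15.22/3 = 5.073
n/ν for T = 7.207/1 = 7.207
Smallest n/ν is B → limiting reagent.
n(G) = (2/3) × 15.22 = 10.15 mol
mass = 10.15 × 226.85 = 2303 g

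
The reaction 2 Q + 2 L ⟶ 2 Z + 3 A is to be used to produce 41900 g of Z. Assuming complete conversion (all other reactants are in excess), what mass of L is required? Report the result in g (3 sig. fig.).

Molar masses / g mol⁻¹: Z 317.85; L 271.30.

35800 g

n(Z) = 41900 / 317.85 = 131.8 mol
n(L) = (2/2) × 131.8 = 131.8 mol
mass = 131.8 × 271.30 = 35760 g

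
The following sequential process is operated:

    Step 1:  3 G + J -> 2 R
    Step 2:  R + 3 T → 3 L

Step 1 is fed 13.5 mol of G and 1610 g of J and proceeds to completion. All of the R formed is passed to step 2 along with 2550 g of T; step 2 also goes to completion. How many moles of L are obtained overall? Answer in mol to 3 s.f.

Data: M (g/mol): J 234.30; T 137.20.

18.6 mol

Step 1:
n(G) = 13.50 mol
n(J) = 1610 / 234.30 = 6.872 mol
n/ν for G = 13.50/3 = 4.500
n/ν for J = 6.872/1 = 6.872
Smallest n/ν is G → limiting reagent.
n(R) produced = (2/3) × 13.50 = 9.000 mol
Step 2:
n(R) available = 9.000 mol
n(T) = 2550 / 137.20 = 18.59 mol
n/ν for R = 9.000/1 = 9.000
n/ν for T = 18.59/3 = 6.197
Smallest n/ν is T → limiting reagent.
n(L) = (3/3) × 18.59 = 18.59 mol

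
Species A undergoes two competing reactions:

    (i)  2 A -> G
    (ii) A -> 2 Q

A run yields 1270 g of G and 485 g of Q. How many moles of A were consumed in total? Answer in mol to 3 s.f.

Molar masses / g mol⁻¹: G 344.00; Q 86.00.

10.2 mol

n(G) = 1270 / 344.00 = 3.692 mol
n(Q) = 485 / 86.00 = 5.640 mol
n(A) via (i) = (2/1)×3.692 = 7.384 mol
n(A) via (ii) = (1/2)×5.640 = 2.820 mol
total n(A) = 7.384 + 2.820 = 10.20 mol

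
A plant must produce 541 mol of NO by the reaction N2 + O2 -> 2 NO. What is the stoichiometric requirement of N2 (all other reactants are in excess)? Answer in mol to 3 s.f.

271 mol

n(NO) = 541.0 mol
n(N2) = (1/2) × 541.0 = 270.5 mol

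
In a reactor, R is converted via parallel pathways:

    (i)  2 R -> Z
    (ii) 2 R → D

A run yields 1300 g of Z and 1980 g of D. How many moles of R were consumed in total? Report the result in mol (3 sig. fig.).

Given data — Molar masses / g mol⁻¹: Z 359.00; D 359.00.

n(Z) = 1300 / 359.00 = 3.621 mol
n(D) = 1980 / 359.00 = 5.515 mol
n(R) via (i) = (2/1)×3.621 = 7.242 mol
n(R) via (ii) = (2/1)×5.515 = 11.03 mol
total n(R) = 7.242 + 11.03 = 18.27 mol

18.3 mol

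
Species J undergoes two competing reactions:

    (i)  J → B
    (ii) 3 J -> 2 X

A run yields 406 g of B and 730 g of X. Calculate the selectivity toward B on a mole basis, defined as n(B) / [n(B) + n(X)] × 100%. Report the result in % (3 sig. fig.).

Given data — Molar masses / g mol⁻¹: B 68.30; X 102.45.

n(B) = 406 / 68.30 = 5.944 mol
n(X) = 730 / 102.45 = 7.125 mol
selectivity = 5.944/(5.944+7.125) × 100 = 45.48 %

45.5 %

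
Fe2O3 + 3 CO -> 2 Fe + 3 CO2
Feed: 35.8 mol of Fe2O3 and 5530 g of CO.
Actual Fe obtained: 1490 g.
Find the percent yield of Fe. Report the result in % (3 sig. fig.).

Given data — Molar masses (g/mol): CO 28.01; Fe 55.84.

n(Fe2O3) = 35.80 mol
n(CO) = 5530 / 28.01 = 197.4 mol
n/ν for Fe2O3 = 35.80/1 = 35.80
n/ν for CO = 197.4/3 = 65.80
Smallest n/ν is Fe2O3 → limiting reagent.
theoretical n(Fe) = (2/1) × 35.80 = 71.60 mol → 3998 g
% yield = 1490 / 3998 × 100 = 37.27 %

37.3 %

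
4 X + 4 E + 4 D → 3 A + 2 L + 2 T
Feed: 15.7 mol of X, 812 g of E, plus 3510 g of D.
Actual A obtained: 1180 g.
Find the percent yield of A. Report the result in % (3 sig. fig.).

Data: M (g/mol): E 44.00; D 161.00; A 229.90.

n(X) = 15.70 mol
n(E) = 812.0 / 44.00 = 18.45 mol
n(D) = 3510 / 161.00 = 21.80 mol
n/ν → X: 3.925, E: 4.613, D: 5.450; X is limiting.
theoretical n(A) = (3/4) × 15.70 = 11.78 mol → 2708 g
% yield = 1180 / 2708 × 100 = 43.57 %

43.6 %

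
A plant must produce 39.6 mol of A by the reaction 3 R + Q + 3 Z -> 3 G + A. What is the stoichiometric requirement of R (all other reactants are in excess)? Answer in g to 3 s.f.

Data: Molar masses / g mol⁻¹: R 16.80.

n(A) = 39.60 mol
n(R) = (3/1) × 39.60 = 118.8 mol
mass = 118.8 × 16.80 = 1996 g

2000 g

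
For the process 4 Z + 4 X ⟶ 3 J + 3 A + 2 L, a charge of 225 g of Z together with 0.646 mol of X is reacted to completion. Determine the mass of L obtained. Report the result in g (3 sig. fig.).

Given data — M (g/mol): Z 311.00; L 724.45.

n(Z) = 225.0 / 311.00 = 0.7235 mol
n(X) = 0.6460 mol
n/ν → Z: 0.1809, X: 0.1615; X is limiting.
n(L) = (2/4) × 0.6460 = 0.3230 mol
mass = 0.3230 × 724.45 = 234.0 g

234 g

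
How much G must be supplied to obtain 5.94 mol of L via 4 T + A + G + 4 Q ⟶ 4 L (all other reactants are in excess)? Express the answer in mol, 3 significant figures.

n(L) = 5.940 mol
n(G) = (1/4) × 5.940 = 1.485 mol

1.49 mol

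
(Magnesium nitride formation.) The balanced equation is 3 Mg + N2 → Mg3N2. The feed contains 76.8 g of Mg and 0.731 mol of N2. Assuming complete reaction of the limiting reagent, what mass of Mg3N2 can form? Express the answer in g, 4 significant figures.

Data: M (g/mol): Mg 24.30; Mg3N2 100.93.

n(Mg) = 76.80 / 24.30 = 3.160 mol
n(N2) = 0.7310 mol
n/ν for Mg = 3.160/3 = 1.053
n/ν for N2 = 0.7310/1 = 0.7310
Smallest n/ν is N2 → limiting reagent.
n(Mg3N2) = (1/1) × 0.7310 = 0.7310 mol
mass = 0.7310 × 100.93 = 73.78 g

73.78 g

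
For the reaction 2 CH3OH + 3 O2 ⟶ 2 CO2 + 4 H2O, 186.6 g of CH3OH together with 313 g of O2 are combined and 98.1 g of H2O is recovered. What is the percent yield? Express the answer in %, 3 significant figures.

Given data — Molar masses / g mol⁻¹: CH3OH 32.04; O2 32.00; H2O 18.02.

n(CH3OH) = 186.6 / 32.04 = 5.824 mol
n(O2) = 313.0 / 32.00 = 9.781 mol
n/ν for CH3OH = 5.824/2 = 2.912
n/ν for O2 = 9.781/3 = 3.260
Smallest n/ν is CH3OH → limiting reagent.
theoretical n(H2O) = (4/2) × 5.824 = 11.65 mol → 209.9 g
% yield = 98.1 / 209.9 × 100 = 46.74 %

46.7 %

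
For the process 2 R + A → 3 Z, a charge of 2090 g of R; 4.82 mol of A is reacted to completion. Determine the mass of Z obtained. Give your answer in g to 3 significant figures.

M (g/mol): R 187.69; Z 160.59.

n(R) = 2090 / 187.69 = 11.14 mol
n(A) = 4.820 mol
n/ν for R = 11.14/2 = 5.570
n/ν for A = 4.820/1 = 4.820
Smallest n/ν is A → limiting reagent.
n(Z) = (3/1) × 4.820 = 14.46 mol
mass = 14.46 × 160.59 = 2322 g

2320 g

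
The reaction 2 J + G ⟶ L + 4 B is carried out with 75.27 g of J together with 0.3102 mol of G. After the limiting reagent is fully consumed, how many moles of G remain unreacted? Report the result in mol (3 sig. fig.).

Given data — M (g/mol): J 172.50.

0.0920 mol

n(J) = 75.27 / 172.50 = 0.4363 mol
n(G) = 0.3102 mol
n/ν → J: 0.2182, G: 0.3102; J is limiting.
G consumed = (1/2) × 0.4363 = 0.2182 mol
G remaining = 0.3102 − 0.2182 = 0.09200 mol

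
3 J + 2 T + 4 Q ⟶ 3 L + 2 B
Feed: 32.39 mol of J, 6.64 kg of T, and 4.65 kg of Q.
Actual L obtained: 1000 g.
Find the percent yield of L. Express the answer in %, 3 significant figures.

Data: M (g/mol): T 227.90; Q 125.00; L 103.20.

n(J) = 32.39 mol
n(T) = 6.640×1000 / 227.90 = 29.14 mol
n(Q) = 4.650×1000 / 125.00 = 37.20 mol
n/ν for J = 32.39/3 = 10.80
n/ν for T = 29.14/2 = 14.57
n/ν for Q = 37.20/4 = 9.300
Smallest n/ν is Q → limiting reagent.
theoretical n(L) = (3/4) × 37.20 = 27.90 mol → 2879 g
% yield = 1000 / 2879 × 100 = 34.73 %

34.7 %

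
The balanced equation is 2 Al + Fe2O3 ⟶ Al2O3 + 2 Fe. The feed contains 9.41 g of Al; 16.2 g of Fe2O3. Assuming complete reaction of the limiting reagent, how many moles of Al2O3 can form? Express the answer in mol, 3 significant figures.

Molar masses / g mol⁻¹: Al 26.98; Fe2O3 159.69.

n(Al) = 9.410 / 26.98 = 0.3488 mol
n(Fe2O3) = 16.20 / 159.69 = 0.1014 mol
n/ν for Al = 0.3488/2 = 0.1744
n/ν for Fe2O3 = 0.1014/1 = 0.1014
Smallest n/ν is Fe2O3 → limiting reagent.
n(Al2O3) = (1/1) × 0.1014 = 0.1014 mol

0.101 mol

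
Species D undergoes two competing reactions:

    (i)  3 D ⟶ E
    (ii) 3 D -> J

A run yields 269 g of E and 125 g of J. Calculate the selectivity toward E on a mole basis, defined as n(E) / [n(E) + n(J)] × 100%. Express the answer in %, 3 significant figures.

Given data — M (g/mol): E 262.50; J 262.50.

n(E) = 269 / 262.50 = 1.025 mol
n(J) = 125 / 262.50 = 0.4762 mol
selectivity = 1.025/(1.025+0.4762) × 100 = 68.28 %

68.3 %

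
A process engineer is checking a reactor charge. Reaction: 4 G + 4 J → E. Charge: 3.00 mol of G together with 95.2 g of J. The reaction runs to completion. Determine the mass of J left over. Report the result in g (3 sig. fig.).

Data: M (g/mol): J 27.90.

11.5 g

n(G) = 3.000 mol
n(J) = 95.20 / 27.90 = 3.412 mol
n/ν for G = 3.000/4 = 0.7500
n/ν for J = 3.412/4 = 0.8530
Smallest n/ν is G → limiting reagent.
J consumed = (4/4) × 3.000 = 3.000 mol
J remaining = 3.412 − 3.000 = 0.4120 mol
mass = 0.4120 × 27.90 = 11.49 g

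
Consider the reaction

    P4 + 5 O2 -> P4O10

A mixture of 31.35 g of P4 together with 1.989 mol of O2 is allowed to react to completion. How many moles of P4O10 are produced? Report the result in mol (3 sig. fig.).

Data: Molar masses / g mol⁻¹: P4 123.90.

0.253 mol

n(P4) = 31.35 / 123.90 = 0.2530 mol
n(O2) = 1.989 mol
n/ν for P4 = 0.2530/1 = 0.2530
n/ν for O2 = 1.989/5 = 0.3978
Smallest n/ν is P4 → limiting reagent.
n(P4O10) = (1/1) × 0.2530 = 0.2530 mol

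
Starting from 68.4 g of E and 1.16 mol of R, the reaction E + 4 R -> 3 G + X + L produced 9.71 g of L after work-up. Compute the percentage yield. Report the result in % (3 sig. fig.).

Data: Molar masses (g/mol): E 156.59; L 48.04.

69.7 %

n(E) = 68.40 / 156.59 = 0.4368 mol
n(R) = 1.160 mol
n/ν for E = 0.4368/1 = 0.4368
n/ν for R = 1.160/4 = 0.2900
Smallest n/ν is R → limiting reagent.
theoretical n(L) = (1/4) × 1.160 = 0.2900 mol → 13.93 g
% yield = 9.71 / 13.93 × 100 = 69.71 %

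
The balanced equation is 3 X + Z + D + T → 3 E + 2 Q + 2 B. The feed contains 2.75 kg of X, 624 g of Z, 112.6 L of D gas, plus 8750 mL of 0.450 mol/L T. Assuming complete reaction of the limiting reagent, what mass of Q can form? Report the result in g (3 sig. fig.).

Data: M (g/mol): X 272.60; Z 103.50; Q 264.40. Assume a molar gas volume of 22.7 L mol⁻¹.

n(X) = 2.750×1000 / 272.60 = 10.09 mol
n(Z) = 624.0 / 103.50 = 6.029 mol
n(D) = 112.6 / 22.7 = 4.960 mol
n(T) = 0.450 × 8750/1000 = 3.938 mol
n/ν → X: 3.363, Z: 6.029, D: 4.960, T: 3.938; X is limiting.
n(Q) = (2/3) × 10.09 = 6.727 mol
mass = 6.727 × 264.40 = 1779 g

1780 g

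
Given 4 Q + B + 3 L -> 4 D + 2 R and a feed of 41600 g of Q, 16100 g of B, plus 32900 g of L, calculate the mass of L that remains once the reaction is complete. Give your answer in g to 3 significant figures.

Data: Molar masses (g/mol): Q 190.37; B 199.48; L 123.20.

n(Q) = 41600 / 190.37 = 218.5 mol
n(B) = 16100 / 199.48 = 80.71 mol
n(L) = 32900 / 123.20 = 267.0 mol
n/ν → Q: 54.63, B: 80.71, L: 89.00; Q is limiting.
L consumed = (3/4) × 218.5 = 163.9 mol
L remaining = 267.0 − 163.9 = 103.1 mol
mass = 103.1 × 123.20 = 12700 g

12700 g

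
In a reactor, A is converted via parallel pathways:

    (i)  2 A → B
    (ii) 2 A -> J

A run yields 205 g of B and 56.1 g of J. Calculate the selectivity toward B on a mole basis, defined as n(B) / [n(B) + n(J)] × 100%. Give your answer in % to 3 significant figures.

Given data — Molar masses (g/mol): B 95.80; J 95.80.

n(B) = 205 / 95.80 = 2.140 mol
n(J) = 56.1 / 95.80 = 0.5856 mol
selectivity = 2.140/(2.140+0.5856) × 100 = 78.51 %

78.5 %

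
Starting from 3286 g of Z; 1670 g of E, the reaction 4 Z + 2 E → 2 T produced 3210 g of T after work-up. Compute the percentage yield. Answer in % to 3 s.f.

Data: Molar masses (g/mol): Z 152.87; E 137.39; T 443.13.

n(Z) = 3286 / 152.87 = 21.50 mol
n(E) = 1670 / 137.39 = 12.16 mol
n/ν for Z = 21.50/4 = 5.375
n/ν for E = 12.16/2 = 6.080
Smallest n/ν is Z → limiting reagent.
theoretical n(T) = (2/4) × 21.50 = 10.75 mol → 4764 g
% yield = 3210 / 4764 × 100 = 67.38 %

67.4 %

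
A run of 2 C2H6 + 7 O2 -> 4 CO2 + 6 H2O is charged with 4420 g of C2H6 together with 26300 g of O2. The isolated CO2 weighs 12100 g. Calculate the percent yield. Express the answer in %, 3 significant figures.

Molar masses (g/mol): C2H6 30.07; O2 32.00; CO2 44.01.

93.5 %

n(C2H6) = 4420 / 30.07 = 147.0 mol
n(O2) = 26300 / 32.00 = 821.9 mol
n/ν for C2H6 = 147.0/2 = 73.50
n/ν for O2 = 821.9/7 = 117.4
Smallest n/ν is C2H6 → limiting reagent.
theoretical n(CO2) = (4/2) × 147.0 = 294.0 mol → 12940 g
% yield = 12100 / 12940 × 100 = 93.51 %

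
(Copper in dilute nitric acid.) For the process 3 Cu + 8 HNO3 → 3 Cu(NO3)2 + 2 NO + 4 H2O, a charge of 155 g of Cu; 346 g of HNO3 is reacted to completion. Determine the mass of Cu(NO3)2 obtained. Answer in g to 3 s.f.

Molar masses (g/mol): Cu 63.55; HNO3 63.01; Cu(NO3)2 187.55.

n(Cu) = 155.0 / 63.55 = 2.439 mol
n(HNO3) = 346.0 / 63.01 = 5.491 mol
n/ν → Cu: 0.8130, HNO3: 0.6864; HNO3 is limiting.
n(Cu(NO3)2) = (3/8) × 5.491 = 2.059 mol
mass = 2.059 × 187.55 = 386.2 g

386 g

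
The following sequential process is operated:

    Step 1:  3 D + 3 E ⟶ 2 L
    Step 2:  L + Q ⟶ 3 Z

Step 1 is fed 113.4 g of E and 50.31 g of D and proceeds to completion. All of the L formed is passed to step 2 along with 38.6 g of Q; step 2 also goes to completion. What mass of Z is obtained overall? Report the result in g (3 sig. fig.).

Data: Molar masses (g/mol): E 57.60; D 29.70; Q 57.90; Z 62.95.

126 g

Step 1:
n(E) = 113.4 / 57.60 = 1.969 mol
n(D) = 50.31 / 29.70 = 1.694 mol
n/ν for E = 1.969/3 = 0.6563
n/ν for D = 1.694/3 = 0.5647
Smallest n/ν is D → limiting reagent.
n(L) produced = (2/3) × 1.694 = 1.129 mol
Step 2:
n(L) available = 1.129 mol
n(Q) = 38.60 / 57.90 = 0.6667 mol
n/ν for L = 1.129/1 = 1.129
n/ν for Q = 0.6667/1 = 0.6667
Smallest n/ν is Q → limiting reagent.
n(Z) = (3/1) × 0.6667 = 2.000 mol
mass = 2.000 × 62.95 = 125.9 g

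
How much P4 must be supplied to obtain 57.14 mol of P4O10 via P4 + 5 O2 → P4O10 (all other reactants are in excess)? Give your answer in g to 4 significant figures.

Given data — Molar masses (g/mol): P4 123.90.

n(P4O10) = 57.14 mol
n(P4) = (1/1) × 57.14 = 57.14 mol
mass = 57.14 × 123.90 = 7080 g

7080 g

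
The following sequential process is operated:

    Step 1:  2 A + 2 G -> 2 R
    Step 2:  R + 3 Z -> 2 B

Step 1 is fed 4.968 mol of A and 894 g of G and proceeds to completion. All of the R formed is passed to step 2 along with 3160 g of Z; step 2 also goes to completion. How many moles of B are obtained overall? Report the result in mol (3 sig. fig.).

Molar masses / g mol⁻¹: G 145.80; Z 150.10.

9.94 mol

Step 1:
n(A) = 4.968 mol
n(G) = 894.0 / 145.80 = 6.132 mol
n/ν for A = 4.968/2 = 2.484
n/ν for G = 6.132/2 = 3.066
Smallest n/ν is A → limiting reagent.
n(R) produced = (2/2) × 4.968 = 4.968 mol
Step 2:
n(R) available = 4.968 mol
n(Z) = 3160 / 150.10 = 21.05 mol
n/ν for R = 4.968/1 = 4.968
n/ν for Z = 21.05/3 = 7.017
Smallest n/ν is R → limiting reagent.
n(B) = (2/1) × 4.968 = 9.936 mol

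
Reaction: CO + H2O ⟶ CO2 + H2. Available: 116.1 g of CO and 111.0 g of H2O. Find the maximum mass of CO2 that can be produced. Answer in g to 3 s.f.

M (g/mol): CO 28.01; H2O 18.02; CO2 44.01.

182 g

n(CO) = 116.1 / 28.01 = 4.145 mol
n(H2O) = 111.0 / 18.02 = 6.160 mol
n/ν → CO: 4.145, H2O: 6.160; CO is limiting.
n(CO2) = (1/1) × 4.145 = 4.145 mol
mass = 4.145 × 44.01 = 182.4 g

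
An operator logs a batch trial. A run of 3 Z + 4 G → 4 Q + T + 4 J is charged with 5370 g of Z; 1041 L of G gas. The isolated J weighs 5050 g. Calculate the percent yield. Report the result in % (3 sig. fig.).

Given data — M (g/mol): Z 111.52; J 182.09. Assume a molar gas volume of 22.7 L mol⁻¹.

n(Z) = 5370 / 111.52 = 48.15 mol
n(G) = 1041 / 22.7 = 45.86 mol
n/ν for Z = 48.15/3 = 16.05
n/ν for G = 45.86/4 = 11.47
Smallest n/ν is G → limiting reagent.
theoretical n(J) = (4/4) × 45.86 = 45.86 mol → 8351 g
% yield = 5050 / 8351 × 100 = 60.47 %

60.5 %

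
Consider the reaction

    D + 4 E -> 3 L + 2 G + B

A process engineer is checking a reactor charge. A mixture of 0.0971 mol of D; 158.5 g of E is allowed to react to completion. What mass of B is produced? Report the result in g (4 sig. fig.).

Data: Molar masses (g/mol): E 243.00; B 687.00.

66.71 g

n(D) = 0.09710 mol
n(E) = 158.5 / 243.00 = 0.6523 mol
n/ν for D = 0.09710/1 = 0.09710
n/ν for E = 0.6523/4 = 0.1631
Smallest n/ν is D → limiting reagent.
n(B) = (1/1) × 0.09710 = 0.09710 mol
mass = 0.09710 × 687.00 = 66.71 g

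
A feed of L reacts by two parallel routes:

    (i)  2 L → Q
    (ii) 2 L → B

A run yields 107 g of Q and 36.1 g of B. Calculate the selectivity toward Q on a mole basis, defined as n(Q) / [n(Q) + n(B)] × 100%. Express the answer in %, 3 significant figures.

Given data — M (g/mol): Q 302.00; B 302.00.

n(Q) = 107 / 302.00 = 0.3543 mol
n(B) = 36.1 / 302.00 = 0.1195 mol
selectivity = 0.3543/(0.3543+0.1195) × 100 = 74.78 %

74.8 %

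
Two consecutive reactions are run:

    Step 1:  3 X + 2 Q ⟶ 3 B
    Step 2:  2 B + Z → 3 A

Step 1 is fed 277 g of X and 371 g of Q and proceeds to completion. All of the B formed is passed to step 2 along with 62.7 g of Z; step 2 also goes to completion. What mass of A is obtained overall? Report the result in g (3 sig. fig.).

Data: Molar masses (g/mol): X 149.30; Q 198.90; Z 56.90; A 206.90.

Step 1:
n(X) = 277.0 / 149.30 = 1.855 mol
n(Q) = 371.0 / 198.90 = 1.865 mol
n/ν for X = 1.855/3 = 0.6183
n/ν for Q = 1.865/2 = 0.9325
Smallest n/ν is X → limiting reagent.
n(B) produced = (3/3) × 1.855 = 1.855 mol
Step 2:
n(B) available = 1.855 mol
n(Z) = 62.70 / 56.90 = 1.102 mol
n/ν for B = 1.855/2 = 0.9275
n/ν for Z = 1.102/1 = 1.102
Smallest n/ν is B → limiting reagent.
n(A) = (3/2) × 1.855 = 2.783 mol
mass = 2.783 × 206.90 = 575.8 g

576 g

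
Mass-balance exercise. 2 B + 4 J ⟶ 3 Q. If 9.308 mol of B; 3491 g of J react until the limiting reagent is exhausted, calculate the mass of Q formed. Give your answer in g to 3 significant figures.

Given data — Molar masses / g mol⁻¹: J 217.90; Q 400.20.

n(B) = 9.308 mol
n(J) = 3491 / 217.90 = 16.02 mol
n/ν → B: 4.654, J: 4.005; J is limiting.
n(Q) = (3/4) × 16.02 = 12.02 mol
mass = 12.02 × 400.20 = 4810 g

4810 g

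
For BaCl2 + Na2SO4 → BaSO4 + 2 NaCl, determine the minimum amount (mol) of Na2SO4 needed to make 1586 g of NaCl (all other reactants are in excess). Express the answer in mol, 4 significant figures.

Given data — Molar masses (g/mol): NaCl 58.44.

n(NaCl) = 1586 / 58.44 = 27.14 mol
n(Na2SO4) = (1/2) × 27.14 = 13.57 mol

13.57 mol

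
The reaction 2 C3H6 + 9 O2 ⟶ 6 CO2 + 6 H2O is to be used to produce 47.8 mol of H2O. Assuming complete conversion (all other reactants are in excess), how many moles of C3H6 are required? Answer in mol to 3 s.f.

15.9 mol

n(H2O) = 47.80 mol
n(C3H6) = (2/6) × 47.80 = 15.93 mol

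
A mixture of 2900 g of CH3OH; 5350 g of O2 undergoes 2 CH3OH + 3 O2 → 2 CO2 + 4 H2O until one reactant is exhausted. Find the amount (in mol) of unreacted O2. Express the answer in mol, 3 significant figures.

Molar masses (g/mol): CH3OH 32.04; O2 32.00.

31.4 mol

n(CH3OH) = 2900 / 32.04 = 90.51 mol
n(O2) = 5350 / 32.00 = 167.2 mol
n/ν for CH3OH = 90.51/2 = 45.26
n/ν for O2 = 167.2/3 = 55.73
Smallest n/ν is CH3OH → limiting reagent.
O2 consumed = (3/2) × 90.51 = 135.8 mol
O2 remaining = 167.2 − 135.8 = 31.40 mol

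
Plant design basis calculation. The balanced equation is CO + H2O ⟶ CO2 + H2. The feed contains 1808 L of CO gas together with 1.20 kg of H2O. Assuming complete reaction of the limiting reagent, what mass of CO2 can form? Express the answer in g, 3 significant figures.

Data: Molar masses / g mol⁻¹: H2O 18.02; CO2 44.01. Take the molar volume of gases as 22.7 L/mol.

2930 g

n(CO) = 1808 / 22.7 = 79.65 mol
n(H2O) = 1.200×1000 / 18.02 = 66.59 mol
n/ν for CO = 79.65/1 = 79.65
n/ν for H2O = 66.59/1 = 66.59
Smallest n/ν is H2O → limiting reagent.
n(CO2) = (1/1) × 66.59 = 66.59 mol
mass = 66.59 × 44.01 = 2931 g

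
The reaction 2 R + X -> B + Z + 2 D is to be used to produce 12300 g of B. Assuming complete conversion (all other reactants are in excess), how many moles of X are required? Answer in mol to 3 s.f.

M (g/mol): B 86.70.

142 mol

n(B) = 12300 / 86.70 = 141.9 mol
n(X) = (1/1) × 141.9 = 141.9 mol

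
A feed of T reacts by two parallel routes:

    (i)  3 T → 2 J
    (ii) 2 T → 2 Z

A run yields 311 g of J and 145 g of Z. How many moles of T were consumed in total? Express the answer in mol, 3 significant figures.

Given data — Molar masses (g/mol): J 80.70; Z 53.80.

8.48 mol

n(J) = 311 / 80.70 = 3.854 mol
n(Z) = 145 / 53.80 = 2.695 mol
n(T) via (i) = (3/2)×3.854 = 5.781 mol
n(T) via (ii) = (2/2)×2.695 = 2.695 mol
total n(T) = 5.781 + 2.695 = 8.476 mol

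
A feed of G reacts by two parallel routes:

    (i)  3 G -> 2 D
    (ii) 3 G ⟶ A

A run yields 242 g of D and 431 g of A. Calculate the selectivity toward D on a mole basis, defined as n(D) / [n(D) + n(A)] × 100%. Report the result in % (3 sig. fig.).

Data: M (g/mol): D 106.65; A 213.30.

52.9 %

n(D) = 242 / 106.65 = 2.269 mol
n(A) = 431 / 213.30 = 2.021 mol
selectivity = 2.269/(2.269+2.021) × 100 = 52.89 %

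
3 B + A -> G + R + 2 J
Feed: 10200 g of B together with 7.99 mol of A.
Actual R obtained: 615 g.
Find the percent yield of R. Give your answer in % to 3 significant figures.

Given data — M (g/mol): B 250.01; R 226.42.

34.0 %

n(B) = 10200 / 250.01 = 40.80 mol
n(A) = 7.990 mol
n/ν for B = 40.80/3 = 13.60
n/ν for A = 7.990/1 = 7.990
Smallest n/ν is A → limiting reagent.
theoretical n(R) = (1/1) × 7.990 = 7.990 mol → 1809 g
% yield = 615 / 1809 × 100 = 34.00 %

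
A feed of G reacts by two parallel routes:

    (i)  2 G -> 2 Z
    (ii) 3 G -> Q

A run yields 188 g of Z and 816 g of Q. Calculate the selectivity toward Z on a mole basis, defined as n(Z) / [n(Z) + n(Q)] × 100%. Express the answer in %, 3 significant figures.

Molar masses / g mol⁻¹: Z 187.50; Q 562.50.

40.9 %

n(Z) = 188 / 187.50 = 1.003 mol
n(Q) = 816 / 562.50 = 1.451 mol
selectivity = 1.003/(1.003+1.451) × 100 = 40.87 %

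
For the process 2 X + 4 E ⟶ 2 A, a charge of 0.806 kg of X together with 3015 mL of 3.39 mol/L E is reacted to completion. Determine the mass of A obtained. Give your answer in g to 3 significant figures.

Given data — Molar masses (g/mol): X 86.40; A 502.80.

n(X) = 0.8060×1000 / 86.40 = 9.329 mol
n(E) = 3.39 × 3015/1000 = 10.22 mol
n/ν for X = 9.329/2 = 4.665
n/ν for E = 10.22/4 = 2.555
Smallest n/ν is E → limiting reagent.
n(A) = (2/4) × 10.22 = 5.110 mol
mass = 5.110 × 502.80 = 2569 g

2570 g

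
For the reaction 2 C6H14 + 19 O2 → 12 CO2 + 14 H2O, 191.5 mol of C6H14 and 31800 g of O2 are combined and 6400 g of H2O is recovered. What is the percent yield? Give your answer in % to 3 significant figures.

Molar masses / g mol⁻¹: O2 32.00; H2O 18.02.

48.5 %

n(C6H14) = 191.5 mol
n(O2) = 31800 / 32.00 = 993.8 mol
n/ν for C6H14 = 191.5/2 = 95.75
n/ν for O2 = 993.8/19 = 52.31
Smallest n/ν is O2 → limiting reagent.
theoretical n(H2O) = (14/19) × 993.8 = 732.3 mol → 13200 g
% yield = 6400 / 13200 × 100 = 48.48 %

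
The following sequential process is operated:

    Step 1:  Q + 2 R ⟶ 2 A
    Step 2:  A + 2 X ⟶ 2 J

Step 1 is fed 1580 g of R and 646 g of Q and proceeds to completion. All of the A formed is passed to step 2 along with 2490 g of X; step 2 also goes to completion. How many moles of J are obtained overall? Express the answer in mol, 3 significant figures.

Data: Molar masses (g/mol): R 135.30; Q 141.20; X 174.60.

Step 1:
n(R) = 1580 / 135.30 = 11.68 mol
n(Q) = 646.0 / 141.20 = 4.575 mol
n/ν for R = 11.68/2 = 5.840
n/ν for Q = 4.575/1 = 4.575
Smallest n/ν is Q → limiting reagent.
n(A) produced = (2/1) × 4.575 = 9.150 mol
Step 2:
n(A) available = 9.150 mol
n(X) = 2490 / 174.60 = 14.26 mol
n/ν for A = 9.150/1 = 9.150
n/ν for X = 14.26/2 = 7.130
Smallest n/ν is X → limiting reagent.
n(J) = (2/2) × 14.26 = 14.26 mol

14.3 mol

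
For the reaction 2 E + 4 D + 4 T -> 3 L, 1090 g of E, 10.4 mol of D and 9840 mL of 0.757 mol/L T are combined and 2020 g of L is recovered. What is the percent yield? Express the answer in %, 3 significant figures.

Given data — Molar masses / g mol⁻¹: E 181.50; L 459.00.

n(E) = 1090 / 181.50 = 6.006 mol
n(D) = 10.40 mol
n(T) = 0.757 × 9840/1000 = 7.449 mol
n/ν → E: 3.003, D: 2.600, T: 1.862; T is limiting.
theoretical n(L) = (3/4) × 7.449 = 5.587 mol → 2564 g
% yield = 2020 / 2564 × 100 = 78.78 %

78.8 %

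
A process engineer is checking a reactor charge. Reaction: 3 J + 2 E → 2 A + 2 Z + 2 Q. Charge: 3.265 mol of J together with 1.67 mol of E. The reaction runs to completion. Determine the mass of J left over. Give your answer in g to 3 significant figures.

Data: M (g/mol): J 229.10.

174 g

n(J) = 3.265 mol
n(E) = 1.670 mol
n/ν for J = 3.265/3 = 1.088
n/ν for E = 1.670/2 = 0.8350
Smallest n/ν is E → limiting reagent.
J consumed = (3/2) × 1.670 = 2.505 mol
J remaining = 3.265 − 2.505 = 0.7600 mol
mass = 0.7600 × 229.10 = 174.1 g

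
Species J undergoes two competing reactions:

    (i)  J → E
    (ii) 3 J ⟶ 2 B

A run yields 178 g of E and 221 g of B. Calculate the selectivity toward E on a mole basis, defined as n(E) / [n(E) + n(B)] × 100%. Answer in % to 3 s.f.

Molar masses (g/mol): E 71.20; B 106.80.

n(E) = 178 / 71.20 = 2.500 mol
n(B) = 221 / 106.80 = 2.069 mol
selectivity = 2.500/(2.500+2.069) × 100 = 54.72 %

54.7 %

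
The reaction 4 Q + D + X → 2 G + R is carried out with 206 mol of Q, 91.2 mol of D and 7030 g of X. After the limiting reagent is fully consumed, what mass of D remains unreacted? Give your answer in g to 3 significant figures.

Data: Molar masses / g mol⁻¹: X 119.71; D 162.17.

n(Q) = 206.0 mol
n(D) = 91.20 mol
n(X) = 7030 / 119.71 = 58.73 mol
n/ν for Q = 206.0/4 = 51.50
n/ν for D = 91.20/1 = 91.20
n/ν for X = 58.73/1 = 58.73
Smallest n/ν is Q → limiting reagent.
D consumed = (1/4) × 206.0 = 51.50 mol
D remaining = 91.20 − 51.50 = 39.70 mol
mass = 39.70 × 162.17 = 6438 g

6440 g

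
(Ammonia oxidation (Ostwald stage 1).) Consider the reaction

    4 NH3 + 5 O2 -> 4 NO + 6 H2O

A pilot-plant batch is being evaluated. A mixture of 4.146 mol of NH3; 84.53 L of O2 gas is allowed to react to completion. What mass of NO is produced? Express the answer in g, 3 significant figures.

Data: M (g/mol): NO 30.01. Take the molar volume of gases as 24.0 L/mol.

84.6 g

n(NH3) = 4.146 mol
n(O2) = 84.53 / 24.0 = 3.522 mol
n/ν → NH3: 1.037, O2: 0.7044; O2 is limiting.
n(NO) = (4/5) × 3.522 = 2.818 mol
mass = 2.818 × 30.01 = 84.57 g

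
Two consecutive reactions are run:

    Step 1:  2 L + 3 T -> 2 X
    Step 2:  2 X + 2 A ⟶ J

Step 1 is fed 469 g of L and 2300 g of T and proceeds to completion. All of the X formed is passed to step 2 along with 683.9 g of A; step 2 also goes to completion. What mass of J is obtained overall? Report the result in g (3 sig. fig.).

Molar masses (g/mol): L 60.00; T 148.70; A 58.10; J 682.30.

2670 g

Step 1:
n(L) = 469.0 / 60.00 = 7.817 mol
n(T) = 2300 / 148.70 = 15.47 mol
n/ν for L = 7.817/2 = 3.909
n/ν for T = 15.47/3 = 5.157
Smallest n/ν is L → limiting reagent.
n(X) produced = (2/2) × 7.817 = 7.817 mol
Step 2:
n(X) available = 7.817 mol
n(A) = 683.9 / 58.10 = 11.77 mol
n/ν for X = 7.817/2 = 3.909
n/ν for A = 11.77/2 = 5.885
Smallest n/ν is X → limiting reagent.
n(J) = (1/2) × 7.817 = 3.909 mol
mass = 3.909 × 682.30 = 2667 g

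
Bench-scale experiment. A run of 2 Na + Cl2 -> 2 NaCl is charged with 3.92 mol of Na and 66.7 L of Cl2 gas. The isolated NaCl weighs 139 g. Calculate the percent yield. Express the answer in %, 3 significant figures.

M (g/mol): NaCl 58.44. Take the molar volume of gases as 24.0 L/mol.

60.7 %

n(Na) = 3.920 mol
n(Cl2) = 66.70 / 24.0 = 2.779 mol
n/ν → Na: 1.960, Cl2: 2.779; Na is limiting.
theoretical n(NaCl) = (2/2) × 3.920 = 3.920 mol → 229.1 g
% yield = 139 / 229.1 × 100 = 60.67 %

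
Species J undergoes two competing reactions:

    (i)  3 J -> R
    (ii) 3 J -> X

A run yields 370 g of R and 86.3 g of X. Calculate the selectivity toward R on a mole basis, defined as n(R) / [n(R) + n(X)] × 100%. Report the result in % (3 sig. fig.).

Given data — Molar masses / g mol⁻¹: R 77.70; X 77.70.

n(R) = 370 / 77.70 = 4.762 mol
n(X) = 86.3 / 77.70 = 1.111 mol
selectivity = 4.762/(4.762+1.111) × 100 = 81.08 %

81.1 %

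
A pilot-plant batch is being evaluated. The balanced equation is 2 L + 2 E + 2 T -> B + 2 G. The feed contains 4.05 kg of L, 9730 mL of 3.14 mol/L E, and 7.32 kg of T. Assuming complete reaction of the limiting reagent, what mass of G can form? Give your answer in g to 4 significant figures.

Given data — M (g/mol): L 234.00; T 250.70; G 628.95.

10890 g

n(L) = 4.050×1000 / 234.00 = 17.31 mol
n(E) = 3.14 × 9730/1000 = 30.55 mol
n(T) = 7.320×1000 / 250.70 = 29.20 mol
n/ν for L = 17.31/2 = 8.655
n/ν for E = 30.55/2 = 15.28
n/ν for T = 29.20/2 = 14.60
Smallest n/ν is L → limiting reagent.
n(G) = (2/2) × 17.31 = 17.31 mol
mass = 17.31 × 628.95 = 10890 g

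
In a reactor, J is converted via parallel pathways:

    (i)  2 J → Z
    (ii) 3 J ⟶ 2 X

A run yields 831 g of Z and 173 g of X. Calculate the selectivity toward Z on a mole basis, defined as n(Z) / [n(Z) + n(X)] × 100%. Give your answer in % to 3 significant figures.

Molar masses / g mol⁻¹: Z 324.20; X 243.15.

78.3 %

n(Z) = 831 / 324.20 = 2.563 mol
n(X) = 173 / 243.15 = 0.7115 mol
selectivity = 2.563/(2.563+0.7115) × 100 = 78.27 %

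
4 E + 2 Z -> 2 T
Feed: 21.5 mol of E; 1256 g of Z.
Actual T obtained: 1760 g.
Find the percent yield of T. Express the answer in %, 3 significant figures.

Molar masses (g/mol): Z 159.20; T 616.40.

36.2 %

n(E) = 21.50 mol
n(Z) = 1256 / 159.20 = 7.889 mol
n/ν → E: 5.375, Z: 3.945; Z is limiting.
theoretical n(T) = (2/2) × 7.889 = 7.889 mol → 4863 g
% yield = 1760 / 4863 × 100 = 36.19 %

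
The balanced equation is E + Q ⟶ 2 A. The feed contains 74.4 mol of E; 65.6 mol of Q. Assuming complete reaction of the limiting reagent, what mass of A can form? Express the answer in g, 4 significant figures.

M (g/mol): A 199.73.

26200 g

n(E) = 74.40 mol
n(Q) = 65.60 mol
n/ν for E = 74.40/1 = 74.40
n/ν for Q = 65.60/1 = 65.60
Smallest n/ν is Q → limiting reagent.
n(A) = (2/1) × 65.60 = 131.2 mol
mass = 131.2 × 199.73 = 26200 g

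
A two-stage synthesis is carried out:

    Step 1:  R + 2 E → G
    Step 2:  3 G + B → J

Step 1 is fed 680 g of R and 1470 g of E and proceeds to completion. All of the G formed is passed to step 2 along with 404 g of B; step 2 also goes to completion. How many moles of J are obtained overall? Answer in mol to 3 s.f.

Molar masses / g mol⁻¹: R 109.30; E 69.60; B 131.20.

2.07 mol

Step 1:
n(R) = 680.0 / 109.30 = 6.221 mol
n(E) = 1470 / 69.60 = 21.12 mol
n/ν for R = 6.221/1 = 6.221
n/ν for E = 21.12/2 = 10.56
Smallest n/ν is R → limiting reagent.
n(G) produced = (1/1) × 6.221 = 6.221 mol
Step 2:
n(G) available = 6.221 mol
n(B) = 404.0 / 131.20 = 3.079 mol
n/ν for G = 6.221/3 = 2.074
n/ν for B = 3.079/1 = 3.079
Smallest n/ν is G → limiting reagent.
n(J) = (1/3) × 6.221 = 2.074 mol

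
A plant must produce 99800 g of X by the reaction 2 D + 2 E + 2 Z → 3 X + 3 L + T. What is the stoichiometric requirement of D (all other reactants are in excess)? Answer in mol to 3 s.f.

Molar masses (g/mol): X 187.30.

n(X) = 99800 / 187.30 = 532.8 mol
n(D) = (2/3) × 532.8 = 355.2 mol

355 mol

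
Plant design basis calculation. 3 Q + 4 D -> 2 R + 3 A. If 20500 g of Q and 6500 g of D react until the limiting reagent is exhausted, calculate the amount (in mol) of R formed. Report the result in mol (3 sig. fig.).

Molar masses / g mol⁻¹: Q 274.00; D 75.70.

n(Q) = 20500 / 274.00 = 74.82 mol
n(D) = 6500 / 75.70 = 85.87 mol
n/ν → Q: 24.94, D: 21.47; D is limiting.
n(R) = (2/4) × 85.87 = 42.94 mol

42.9 mol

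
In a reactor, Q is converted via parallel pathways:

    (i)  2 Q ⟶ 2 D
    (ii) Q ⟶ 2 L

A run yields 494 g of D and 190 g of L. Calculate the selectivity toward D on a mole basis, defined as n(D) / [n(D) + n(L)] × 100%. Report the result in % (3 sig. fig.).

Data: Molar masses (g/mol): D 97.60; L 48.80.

n(D) = 494 / 97.60 = 5.061 mol
n(L) = 190 / 48.80 = 3.893 mol
selectivity = 5.061/(5.061+3.893) × 100 = 56.52 %

56.5 %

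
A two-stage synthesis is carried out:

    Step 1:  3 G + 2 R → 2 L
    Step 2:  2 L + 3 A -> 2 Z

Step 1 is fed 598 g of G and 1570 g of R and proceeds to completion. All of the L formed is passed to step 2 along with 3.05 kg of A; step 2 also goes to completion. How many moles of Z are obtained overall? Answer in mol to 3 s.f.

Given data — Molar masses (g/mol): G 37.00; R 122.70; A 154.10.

Step 1:
n(G) = 598.0 / 37.00 = 16.16 mol
n(R) = 1570 / 122.70 = 12.80 mol
n/ν → G: 5.387, R: 6.400; G is limiting.
n(L) produced = (2/3) × 16.16 = 10.77 mol
Step 2:
n(L) available = 10.77 mol
n(A) = 3.050×1000 / 154.10 = 19.79 mol
n/ν → L: 5.385, A: 6.597; L is limiting.
n(Z) = (2/2) × 10.77 = 10.77 mol

10.8 mol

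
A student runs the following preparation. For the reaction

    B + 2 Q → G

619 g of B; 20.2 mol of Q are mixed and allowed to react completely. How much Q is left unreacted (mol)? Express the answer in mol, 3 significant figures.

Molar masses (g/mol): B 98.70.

7.66 mol

n(B) = 619.0 / 98.70 = 6.272 mol
n(Q) = 20.20 mol
n/ν for B = 6.272/1 = 6.272
n/ν for Q = 20.20/2 = 10.10
Smallest n/ν is B → limiting reagent.
Q consumed = (2/1) × 6.272 = 12.54 mol
Q remaining = 20.20 − 12.54 = 7.660 mol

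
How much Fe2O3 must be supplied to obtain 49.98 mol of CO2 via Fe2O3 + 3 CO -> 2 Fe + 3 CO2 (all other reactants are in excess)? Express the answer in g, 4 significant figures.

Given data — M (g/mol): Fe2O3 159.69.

2660 g

n(CO2) = 49.98 mol
n(Fe2O3) = (1/3) × 49.98 = 16.66 mol
mass = 16.66 × 159.69 = 2660 g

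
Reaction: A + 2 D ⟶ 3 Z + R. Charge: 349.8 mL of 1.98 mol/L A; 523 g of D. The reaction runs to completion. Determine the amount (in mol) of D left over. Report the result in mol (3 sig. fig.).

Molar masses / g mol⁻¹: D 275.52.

0.513 mol

n(A) = 1.98 × 349.8/1000 = 0.6926 mol
n(D) = 523.0 / 275.52 = 1.898 mol
n/ν for A = 0.6926/1 = 0.6926
n/ν for D = 1.898/2 = 0.9490
Smallest n/ν is A → limiting reagent.
D consumed = (2/1) × 0.6926 = 1.385 mol
D remaining = 1.898 − 1.385 = 0.5130 mol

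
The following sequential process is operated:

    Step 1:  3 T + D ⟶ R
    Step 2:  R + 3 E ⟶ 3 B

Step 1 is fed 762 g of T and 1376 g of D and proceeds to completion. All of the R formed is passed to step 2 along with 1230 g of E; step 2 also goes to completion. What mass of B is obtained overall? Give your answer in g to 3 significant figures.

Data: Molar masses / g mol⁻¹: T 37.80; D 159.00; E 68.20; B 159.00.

2870 g

Step 1:
n(T) = 762.0 / 37.80 = 20.16 mol
n(D) = 1376 / 159.00 = 8.654 mol
n/ν → T: 6.720, D: 8.654; T is limiting.
n(R) produced = (1/3) × 20.16 = 6.720 mol
Step 2:
n(R) available = 6.720 mol
n(E) = 1230 / 68.20 = 18.04 mol
n/ν → R: 6.720, E: 6.013; E is limiting.
n(B) = (3/3) × 18.04 = 18.04 mol
mass = 18.04 × 159.00 = 2868 g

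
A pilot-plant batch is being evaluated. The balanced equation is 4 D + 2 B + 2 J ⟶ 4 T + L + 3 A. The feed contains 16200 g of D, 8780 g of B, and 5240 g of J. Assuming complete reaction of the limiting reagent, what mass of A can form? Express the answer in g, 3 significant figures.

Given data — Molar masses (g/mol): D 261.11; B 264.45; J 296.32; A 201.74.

n(D) = 16200 / 261.11 = 62.04 mol
n(B) = 8780 / 264.45 = 33.20 mol
n(J) = 5240 / 296.32 = 17.68 mol
n/ν for D = 62.04/4 = 15.51
n/ν for B = 33.20/2 = 16.60
n/ν for J = 17.68/2 = 8.840
Smallest n/ν is J → limiting reagent.
n(A) = (3/2) × 17.68 = 26.52 mol
mass = 26.52 × 201.74 = 5350 g

5350 g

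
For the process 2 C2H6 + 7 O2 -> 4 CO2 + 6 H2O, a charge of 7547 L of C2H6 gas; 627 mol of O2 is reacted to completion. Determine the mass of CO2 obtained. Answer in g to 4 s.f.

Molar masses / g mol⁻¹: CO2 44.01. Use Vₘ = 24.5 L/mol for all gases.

15770 g

n(C2H6) = 7547 / 24.5 = 308.0 mol
n(O2) = 627.0 mol
n/ν → C2H6: 154.0, O2: 89.57; O2 is limiting.
n(CO2) = (4/7) × 627.0 = 358.3 mol
mass = 358.3 × 44.01 = 15770 g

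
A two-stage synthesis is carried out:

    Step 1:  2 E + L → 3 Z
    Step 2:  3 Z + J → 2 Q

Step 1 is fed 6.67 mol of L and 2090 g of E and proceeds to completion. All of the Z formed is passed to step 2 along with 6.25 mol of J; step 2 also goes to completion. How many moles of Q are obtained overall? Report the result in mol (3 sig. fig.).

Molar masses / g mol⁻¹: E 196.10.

10.7 mol

Step 1:
n(L) = 6.670 mol
n(E) = 2090 / 196.10 = 10.66 mol
n/ν for L = 6.670/1 = 6.670
n/ν for E = 10.66/2 = 5.330
Smallest n/ν is E → limiting reagent.
n(Z) produced = (3/2) × 10.66 = 15.99 mol
Step 2:
n(Z) available = 15.99 mol
n(J) = 6.250 mol
n/ν for Z = 15.99/3 = 5.330
n/ν for J = 6.250/1 = 6.250
Smallest n/ν is Z → limiting reagent.
n(Q) = (2/3) × 15.99 = 10.66 mol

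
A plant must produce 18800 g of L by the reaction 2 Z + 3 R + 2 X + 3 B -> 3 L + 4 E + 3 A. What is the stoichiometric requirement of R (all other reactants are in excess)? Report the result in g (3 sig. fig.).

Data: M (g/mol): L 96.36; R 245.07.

n(L) = 18800 / 96.36 = 195.1 mol
n(R) = (3/3) × 195.1 = 195.1 mol
mass = 195.1 × 245.07 = 47810 g

47800 g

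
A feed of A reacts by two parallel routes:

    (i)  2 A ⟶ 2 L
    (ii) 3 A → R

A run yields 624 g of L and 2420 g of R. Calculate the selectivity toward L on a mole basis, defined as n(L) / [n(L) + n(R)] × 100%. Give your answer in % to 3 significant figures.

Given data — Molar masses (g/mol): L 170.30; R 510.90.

n(L) = 624 / 170.30 = 3.664 mol
n(R) = 2420 / 510.90 = 4.737 mol
selectivity = 3.664/(3.664+4.737) × 100 = 43.61 %

43.6 %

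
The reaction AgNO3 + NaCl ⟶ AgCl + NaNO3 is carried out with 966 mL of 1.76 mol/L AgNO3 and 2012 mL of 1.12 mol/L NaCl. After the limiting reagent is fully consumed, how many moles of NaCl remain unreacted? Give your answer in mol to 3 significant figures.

n(AgNO3) = 1.76 × 966.0/1000 = 1.700 mol
n(NaCl) = 1.12 × 2012/1000 = 2.253 mol
n/ν for AgNO3 = 1.700/1 = 1.700
n/ν for NaCl = 2.253/1 = 2.253
Smallest n/ν is AgNO3 → limiting reagent.
NaCl consumed = (1/1) × 1.700 = 1.700 mol
NaCl remaining = 2.253 − 1.700 = 0.5530 mol

0.553 mol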